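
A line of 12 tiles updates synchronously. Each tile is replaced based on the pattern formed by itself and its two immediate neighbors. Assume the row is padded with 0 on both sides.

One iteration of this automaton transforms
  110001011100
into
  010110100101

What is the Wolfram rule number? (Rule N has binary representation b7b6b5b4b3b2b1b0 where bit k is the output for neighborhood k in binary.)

99

position 8: 111 → 0  (bit 7 = 0)
position 1: 110 → 1  (bit 6 = 1)
position 6: 101 → 1  (bit 5 = 1)
position 2: 100 → 0  (bit 4 = 0)
position 0: 011 → 0  (bit 3 = 0)
position 5: 010 → 0  (bit 2 = 0)
position 4: 001 → 1  (bit 1 = 1)
position 3: 000 → 1  (bit 0 = 1)
bits b7..b0 = 01100011 = 99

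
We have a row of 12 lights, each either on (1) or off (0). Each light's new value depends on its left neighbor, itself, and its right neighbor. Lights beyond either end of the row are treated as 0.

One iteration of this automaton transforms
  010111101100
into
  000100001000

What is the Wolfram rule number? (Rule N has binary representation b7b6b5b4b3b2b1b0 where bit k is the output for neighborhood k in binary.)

8

position 4: 111 → 0  (bit 7 = 0)
position 6: 110 → 0  (bit 6 = 0)
position 2: 101 → 0  (bit 5 = 0)
position 10: 100 → 0  (bit 4 = 0)
position 3: 011 → 1  (bit 3 = 1)
position 1: 010 → 0  (bit 2 = 0)
position 0: 001 → 0  (bit 1 = 0)
position 11: 000 → 0  (bit 0 = 0)
bits b7..b0 = 00001000 = 8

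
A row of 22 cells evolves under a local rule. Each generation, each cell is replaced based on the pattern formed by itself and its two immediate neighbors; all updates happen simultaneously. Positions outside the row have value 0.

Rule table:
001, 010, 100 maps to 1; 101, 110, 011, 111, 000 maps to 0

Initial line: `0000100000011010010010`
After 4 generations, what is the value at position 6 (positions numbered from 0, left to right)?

0

0001110000100011111111
0010001001110100000000
0111011110000110000000
1000000001001001000000
position 6 holds 0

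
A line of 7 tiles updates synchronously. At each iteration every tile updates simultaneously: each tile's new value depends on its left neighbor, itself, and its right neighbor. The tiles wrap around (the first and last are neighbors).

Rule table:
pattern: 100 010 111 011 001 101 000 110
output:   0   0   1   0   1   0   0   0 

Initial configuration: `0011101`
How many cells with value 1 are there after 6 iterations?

1

iteration 1: 0101000
iteration 2: 1000000
iteration 3: 0000001
iteration 4: 0000010
iteration 5: 0000100
iteration 6: 0001000
count of 1: 1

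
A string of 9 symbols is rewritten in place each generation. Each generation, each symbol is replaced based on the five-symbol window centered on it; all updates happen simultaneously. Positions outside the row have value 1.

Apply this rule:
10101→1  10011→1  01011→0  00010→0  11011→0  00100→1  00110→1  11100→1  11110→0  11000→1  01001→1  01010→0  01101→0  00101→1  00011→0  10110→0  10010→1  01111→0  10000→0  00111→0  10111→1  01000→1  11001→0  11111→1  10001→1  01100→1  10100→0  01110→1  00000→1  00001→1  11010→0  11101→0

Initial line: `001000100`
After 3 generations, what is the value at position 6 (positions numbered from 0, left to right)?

generation 1: 011110111
generation 2: 010000101
generation 3: 001010101
position 6 holds 1

1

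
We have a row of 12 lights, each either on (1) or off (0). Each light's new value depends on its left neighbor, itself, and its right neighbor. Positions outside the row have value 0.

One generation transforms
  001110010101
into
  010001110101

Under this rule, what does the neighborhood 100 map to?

1

At position 5 the neighborhood is 100; the next row has 1 there.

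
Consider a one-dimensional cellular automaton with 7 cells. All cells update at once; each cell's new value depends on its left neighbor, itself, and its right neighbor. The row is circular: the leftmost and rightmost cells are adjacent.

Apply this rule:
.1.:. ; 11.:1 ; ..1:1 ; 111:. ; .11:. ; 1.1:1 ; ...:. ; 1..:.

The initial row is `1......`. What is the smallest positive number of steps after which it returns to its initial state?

7

......1
.....1.
....1..
...1...
..1....
.1.....
1......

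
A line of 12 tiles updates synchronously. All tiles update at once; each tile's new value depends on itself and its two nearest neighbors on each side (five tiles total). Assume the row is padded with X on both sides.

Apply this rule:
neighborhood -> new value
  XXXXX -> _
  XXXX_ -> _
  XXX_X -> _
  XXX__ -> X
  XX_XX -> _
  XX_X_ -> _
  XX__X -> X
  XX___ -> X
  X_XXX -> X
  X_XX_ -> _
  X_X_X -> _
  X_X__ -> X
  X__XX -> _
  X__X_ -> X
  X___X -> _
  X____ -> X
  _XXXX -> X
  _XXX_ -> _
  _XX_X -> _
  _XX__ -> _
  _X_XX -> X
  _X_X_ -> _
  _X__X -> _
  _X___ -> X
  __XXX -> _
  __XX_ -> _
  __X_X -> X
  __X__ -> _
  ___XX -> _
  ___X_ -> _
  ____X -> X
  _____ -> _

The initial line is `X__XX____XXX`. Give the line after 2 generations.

_XX____XXXXX

XX___XXX__X_
_XX____XXXXX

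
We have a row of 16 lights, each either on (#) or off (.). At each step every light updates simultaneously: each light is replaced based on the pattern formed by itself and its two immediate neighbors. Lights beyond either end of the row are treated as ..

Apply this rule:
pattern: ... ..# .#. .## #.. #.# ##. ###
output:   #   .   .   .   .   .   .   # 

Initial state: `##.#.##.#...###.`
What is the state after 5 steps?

#..###..##......

..........#..#..
#########......#
.#######..####..
..#####....##..#
#..###..##......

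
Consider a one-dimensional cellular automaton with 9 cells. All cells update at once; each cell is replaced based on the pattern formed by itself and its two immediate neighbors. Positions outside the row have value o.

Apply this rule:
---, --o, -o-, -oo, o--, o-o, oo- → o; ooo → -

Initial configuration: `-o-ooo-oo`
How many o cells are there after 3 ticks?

tick 1: oooo-ooo-
tick 2: ---ooo-oo
tick 3: oooo-ooo-
count of o: 7

7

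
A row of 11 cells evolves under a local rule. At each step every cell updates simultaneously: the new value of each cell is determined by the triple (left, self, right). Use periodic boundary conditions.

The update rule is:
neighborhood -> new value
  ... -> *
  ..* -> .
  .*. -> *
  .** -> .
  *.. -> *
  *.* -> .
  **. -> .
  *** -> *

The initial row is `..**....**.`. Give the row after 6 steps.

*...***...*
.**..*.**..
...*.*...**
**.*.***...
...*..*.**.
**.**.*...*

**.**.*...*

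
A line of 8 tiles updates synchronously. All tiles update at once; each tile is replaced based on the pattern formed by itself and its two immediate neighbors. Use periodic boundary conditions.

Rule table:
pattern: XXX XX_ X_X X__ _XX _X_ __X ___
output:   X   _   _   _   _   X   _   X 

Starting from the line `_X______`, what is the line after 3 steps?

_X___X__

step 1: _X_XXXXX
step 2: _X__XXX_
step 3: _X___X__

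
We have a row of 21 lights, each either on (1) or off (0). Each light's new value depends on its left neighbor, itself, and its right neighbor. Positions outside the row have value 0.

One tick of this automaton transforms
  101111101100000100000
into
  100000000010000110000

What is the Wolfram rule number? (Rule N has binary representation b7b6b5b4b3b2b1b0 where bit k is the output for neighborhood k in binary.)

20

position 3: 111 → 0  (bit 7 = 0)
position 6: 110 → 0  (bit 6 = 0)
position 1: 101 → 0  (bit 5 = 0)
position 10: 100 → 1  (bit 4 = 1)
position 2: 011 → 0  (bit 3 = 0)
position 0: 010 → 1  (bit 2 = 1)
position 14: 001 → 0  (bit 1 = 0)
position 11: 000 → 0  (bit 0 = 0)
bits b7..b0 = 00010100 = 20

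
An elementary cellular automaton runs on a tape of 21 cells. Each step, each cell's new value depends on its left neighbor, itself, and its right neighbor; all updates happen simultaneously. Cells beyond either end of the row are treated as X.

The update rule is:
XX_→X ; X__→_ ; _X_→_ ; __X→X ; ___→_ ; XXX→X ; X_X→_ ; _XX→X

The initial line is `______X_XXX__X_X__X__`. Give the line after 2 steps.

_____X__XXX_X____X__X
____X__XXXX_____X__XX

____X__XXXX_____X__XX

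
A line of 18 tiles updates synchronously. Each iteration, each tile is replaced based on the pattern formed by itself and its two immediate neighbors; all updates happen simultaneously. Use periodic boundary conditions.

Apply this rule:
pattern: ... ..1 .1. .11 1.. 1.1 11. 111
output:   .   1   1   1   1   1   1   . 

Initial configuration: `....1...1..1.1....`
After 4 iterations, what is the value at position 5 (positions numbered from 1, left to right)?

.

...111.11111111...
..11.111......11..
.11111.11....1111.
11...11111..11..11
position 5 holds .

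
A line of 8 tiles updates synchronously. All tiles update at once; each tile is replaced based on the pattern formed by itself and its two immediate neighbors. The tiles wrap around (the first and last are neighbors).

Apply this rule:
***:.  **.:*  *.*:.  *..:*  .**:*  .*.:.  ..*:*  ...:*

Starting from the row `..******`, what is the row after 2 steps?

step 1: ***....*
step 2: ..******

..******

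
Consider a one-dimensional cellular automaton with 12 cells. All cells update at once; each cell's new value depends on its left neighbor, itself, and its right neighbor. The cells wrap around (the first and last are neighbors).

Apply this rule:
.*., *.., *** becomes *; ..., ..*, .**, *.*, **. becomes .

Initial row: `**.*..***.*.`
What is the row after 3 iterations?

iteration 1: ...**..*..*.
iteration 2: .....*.**.**
iteration 3: *....*......

*....*......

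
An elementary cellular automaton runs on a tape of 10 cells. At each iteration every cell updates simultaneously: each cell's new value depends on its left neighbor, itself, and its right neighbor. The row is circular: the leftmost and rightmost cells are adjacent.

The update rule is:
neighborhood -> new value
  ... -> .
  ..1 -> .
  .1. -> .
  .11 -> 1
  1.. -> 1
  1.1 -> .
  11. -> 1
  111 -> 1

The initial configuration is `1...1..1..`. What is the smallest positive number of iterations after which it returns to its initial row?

.1...1..1.
..1...1..1
1..1...1..
.1..1...1.
..1..1...1
1..1..1...
.1..1..1..
..1..1..1.
...1..1..1
1...1..1..

10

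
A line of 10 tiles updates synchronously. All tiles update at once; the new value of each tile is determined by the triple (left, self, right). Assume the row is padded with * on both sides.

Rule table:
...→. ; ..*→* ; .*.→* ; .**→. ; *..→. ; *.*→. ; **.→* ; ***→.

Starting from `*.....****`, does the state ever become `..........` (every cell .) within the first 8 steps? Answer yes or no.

no

*....*....
*...**...*
*..*.*..*.
*.**.*.**.
*..*.*..*.  (repeats step 3; period 2)
step 8: *.**.*.**.
step 8 is *.**.*.**., still not uniform .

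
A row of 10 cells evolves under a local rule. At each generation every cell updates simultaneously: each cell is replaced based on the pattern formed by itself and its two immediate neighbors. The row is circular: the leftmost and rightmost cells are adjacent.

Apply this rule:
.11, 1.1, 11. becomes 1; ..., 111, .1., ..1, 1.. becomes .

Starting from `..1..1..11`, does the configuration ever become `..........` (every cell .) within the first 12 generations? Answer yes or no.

no

........11
........11  (fixed point — unchanged through generation 12)
generation 12 is ........11, still not uniform .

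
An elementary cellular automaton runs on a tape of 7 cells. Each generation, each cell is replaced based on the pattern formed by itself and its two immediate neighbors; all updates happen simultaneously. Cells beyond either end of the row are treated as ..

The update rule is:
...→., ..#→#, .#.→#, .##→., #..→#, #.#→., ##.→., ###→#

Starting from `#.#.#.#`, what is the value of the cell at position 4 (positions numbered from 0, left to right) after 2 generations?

#

#.#.#.#  (fixed point — unchanged through generation 2)
position 4 holds #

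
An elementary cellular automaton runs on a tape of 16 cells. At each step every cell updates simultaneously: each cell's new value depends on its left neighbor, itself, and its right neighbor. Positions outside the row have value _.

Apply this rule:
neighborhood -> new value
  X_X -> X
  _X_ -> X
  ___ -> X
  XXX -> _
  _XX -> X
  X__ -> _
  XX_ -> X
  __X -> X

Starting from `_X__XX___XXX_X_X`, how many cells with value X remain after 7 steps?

step 1: XX_XXX_XXX_XXXXX
step 2: XXXX_XXX_XXX___X
step 3: X__XXX_XXX_X_XXX
step 4: X_XX_XXX_XXXXX_X
step 5: XXXXXX_XXX___XXX
step 6: X____XXX_X_XXX_X
step 7: X_XXXX_XXXXX_XXX
count of X: 13

13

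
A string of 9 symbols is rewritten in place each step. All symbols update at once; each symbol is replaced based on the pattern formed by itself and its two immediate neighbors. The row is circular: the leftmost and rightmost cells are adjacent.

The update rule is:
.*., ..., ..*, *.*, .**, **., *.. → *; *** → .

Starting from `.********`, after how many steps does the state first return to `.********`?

2

**......*
.********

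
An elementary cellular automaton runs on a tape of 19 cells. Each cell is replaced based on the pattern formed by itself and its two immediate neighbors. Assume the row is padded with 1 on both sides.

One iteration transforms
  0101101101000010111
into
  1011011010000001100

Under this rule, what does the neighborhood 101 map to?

At position 0 the neighborhood is 101; the next row has 1 there.

1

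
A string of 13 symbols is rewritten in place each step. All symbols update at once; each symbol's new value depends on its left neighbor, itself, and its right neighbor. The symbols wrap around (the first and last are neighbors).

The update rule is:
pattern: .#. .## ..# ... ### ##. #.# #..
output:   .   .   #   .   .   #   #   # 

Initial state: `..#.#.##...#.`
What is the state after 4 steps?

.#.#.#.##.#.#
#.#.#.#.##.#.
.#.#.#.#.##.#
#.#.#.#.#.##.

#.#.#.#.#.##.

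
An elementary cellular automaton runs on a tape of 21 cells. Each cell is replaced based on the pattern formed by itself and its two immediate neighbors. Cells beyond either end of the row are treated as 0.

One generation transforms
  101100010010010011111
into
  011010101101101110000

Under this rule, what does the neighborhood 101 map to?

At position 1 the neighborhood is 101; the next row has 1 there.

1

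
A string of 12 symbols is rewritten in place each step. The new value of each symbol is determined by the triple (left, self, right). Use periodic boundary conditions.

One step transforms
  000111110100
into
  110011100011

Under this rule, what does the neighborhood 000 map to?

1

At position 0 the neighborhood is 000; the next row has 1 there.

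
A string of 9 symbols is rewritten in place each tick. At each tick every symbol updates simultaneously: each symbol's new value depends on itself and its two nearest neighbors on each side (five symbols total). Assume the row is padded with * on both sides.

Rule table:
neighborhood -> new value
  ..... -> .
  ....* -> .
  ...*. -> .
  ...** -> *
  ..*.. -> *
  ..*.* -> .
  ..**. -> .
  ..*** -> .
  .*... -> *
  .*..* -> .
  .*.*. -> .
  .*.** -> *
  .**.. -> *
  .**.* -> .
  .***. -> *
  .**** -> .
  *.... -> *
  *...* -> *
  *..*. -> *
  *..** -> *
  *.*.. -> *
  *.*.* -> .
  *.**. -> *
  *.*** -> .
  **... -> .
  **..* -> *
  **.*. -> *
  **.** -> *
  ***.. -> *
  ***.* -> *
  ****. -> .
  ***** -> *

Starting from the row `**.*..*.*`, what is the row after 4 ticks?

tick 1: .***.*.*.
tick 2: *.***...*
tick 3: **.**.**.
tick 4: .***.**.*

.***.**.*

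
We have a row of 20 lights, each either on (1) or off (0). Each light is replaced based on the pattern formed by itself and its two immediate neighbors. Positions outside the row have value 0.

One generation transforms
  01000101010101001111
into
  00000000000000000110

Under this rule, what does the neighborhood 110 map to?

At position 19 the neighborhood is 110; the next row has 0 there.

0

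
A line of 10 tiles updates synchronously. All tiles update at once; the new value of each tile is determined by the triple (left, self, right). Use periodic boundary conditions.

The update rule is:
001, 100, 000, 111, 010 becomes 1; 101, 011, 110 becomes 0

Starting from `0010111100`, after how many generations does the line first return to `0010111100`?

6

1110011011
1101100001
1000011110
1111101100
0111000011
0010111100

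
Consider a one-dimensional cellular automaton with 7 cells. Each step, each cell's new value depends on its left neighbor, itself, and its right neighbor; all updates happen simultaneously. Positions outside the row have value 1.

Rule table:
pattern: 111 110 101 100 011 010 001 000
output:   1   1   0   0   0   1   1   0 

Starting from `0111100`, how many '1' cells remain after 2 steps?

3

0011101
0101100
count of 1: 3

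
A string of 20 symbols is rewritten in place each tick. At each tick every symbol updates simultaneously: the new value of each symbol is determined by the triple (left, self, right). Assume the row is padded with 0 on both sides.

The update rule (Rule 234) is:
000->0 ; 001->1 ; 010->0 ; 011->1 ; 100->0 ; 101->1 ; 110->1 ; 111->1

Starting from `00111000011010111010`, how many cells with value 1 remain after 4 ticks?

18

tick 1: 01111000111101111100
tick 2: 11111001111111111100
tick 3: 11111011111111111100
tick 4: 11111111111111111100
count of 1: 18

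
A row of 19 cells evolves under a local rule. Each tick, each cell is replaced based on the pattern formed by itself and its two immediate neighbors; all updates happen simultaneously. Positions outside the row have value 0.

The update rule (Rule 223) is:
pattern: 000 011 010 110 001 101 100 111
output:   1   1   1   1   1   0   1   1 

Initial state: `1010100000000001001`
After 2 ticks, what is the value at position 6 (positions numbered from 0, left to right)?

1010111111111111111
1010111111111111111
position 6 holds 1

1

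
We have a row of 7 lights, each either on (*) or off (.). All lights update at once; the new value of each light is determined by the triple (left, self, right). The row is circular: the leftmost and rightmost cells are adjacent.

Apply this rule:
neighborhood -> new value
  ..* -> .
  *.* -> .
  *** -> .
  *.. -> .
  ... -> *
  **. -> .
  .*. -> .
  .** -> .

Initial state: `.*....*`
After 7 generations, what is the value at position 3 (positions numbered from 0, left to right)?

*

...**..
**....*
...**..  (repeats generation 1; period 2)
generation 7: ...**..
position 3 holds *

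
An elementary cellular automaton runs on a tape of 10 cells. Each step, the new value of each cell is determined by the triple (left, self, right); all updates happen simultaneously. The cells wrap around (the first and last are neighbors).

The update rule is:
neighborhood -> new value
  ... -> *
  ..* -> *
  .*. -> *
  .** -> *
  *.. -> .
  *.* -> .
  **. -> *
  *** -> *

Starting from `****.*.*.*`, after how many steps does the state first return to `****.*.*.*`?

step 1: ****.*.*.*

1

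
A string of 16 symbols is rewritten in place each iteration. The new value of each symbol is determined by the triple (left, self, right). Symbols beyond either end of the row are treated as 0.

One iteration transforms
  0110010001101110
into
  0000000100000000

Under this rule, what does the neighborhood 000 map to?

At position 7 the neighborhood is 000; the next row has 1 there.

1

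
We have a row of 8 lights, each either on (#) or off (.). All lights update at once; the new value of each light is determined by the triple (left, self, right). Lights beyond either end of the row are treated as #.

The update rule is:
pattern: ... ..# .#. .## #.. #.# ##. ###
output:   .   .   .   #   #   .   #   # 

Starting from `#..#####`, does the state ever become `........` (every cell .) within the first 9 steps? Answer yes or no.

##.#####
##.#####  (fixed point — unchanged through step 9)
step 9 is ##.#####, still not uniform .

no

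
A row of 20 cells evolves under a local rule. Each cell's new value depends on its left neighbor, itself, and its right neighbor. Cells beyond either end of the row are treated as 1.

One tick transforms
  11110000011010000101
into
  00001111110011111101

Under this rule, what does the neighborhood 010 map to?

1

At position 12 the neighborhood is 010; the next row has 1 there.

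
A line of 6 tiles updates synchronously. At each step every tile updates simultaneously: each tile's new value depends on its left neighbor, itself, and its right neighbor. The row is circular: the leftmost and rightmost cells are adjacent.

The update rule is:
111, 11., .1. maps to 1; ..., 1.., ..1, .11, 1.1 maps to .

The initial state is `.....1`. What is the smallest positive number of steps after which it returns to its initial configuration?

1

step 1: .....1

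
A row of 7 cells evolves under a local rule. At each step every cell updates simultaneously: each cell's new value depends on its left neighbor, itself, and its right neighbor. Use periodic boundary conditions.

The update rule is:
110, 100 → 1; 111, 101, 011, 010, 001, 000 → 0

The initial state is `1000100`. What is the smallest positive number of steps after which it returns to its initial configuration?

0100010
0010001
1001000
0100100
0010010
0001001
1000100

7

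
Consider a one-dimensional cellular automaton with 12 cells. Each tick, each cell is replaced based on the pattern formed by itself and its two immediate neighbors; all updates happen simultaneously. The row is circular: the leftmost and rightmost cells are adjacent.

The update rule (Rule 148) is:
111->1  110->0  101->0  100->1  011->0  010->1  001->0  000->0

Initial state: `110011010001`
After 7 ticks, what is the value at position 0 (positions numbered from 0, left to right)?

tick 1: 101000011000
tick 2: 101100000100
tick 3: 100010000110
tick 4: 110011000000
tick 5: 001000100000
tick 6: 001100110000
tick 7: 000010001000
position 0 holds 0

0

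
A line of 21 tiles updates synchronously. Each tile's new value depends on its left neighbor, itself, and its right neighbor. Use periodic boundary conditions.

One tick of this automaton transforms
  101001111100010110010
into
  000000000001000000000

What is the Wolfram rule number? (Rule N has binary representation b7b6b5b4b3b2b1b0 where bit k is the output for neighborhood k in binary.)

position 6: 111 → 0  (bit 7 = 0)
position 9: 110 → 0  (bit 6 = 0)
position 1: 101 → 0  (bit 5 = 0)
position 3: 100 → 0  (bit 4 = 0)
position 5: 011 → 0  (bit 3 = 0)
position 0: 010 → 0  (bit 2 = 0)
position 4: 001 → 0  (bit 1 = 0)
position 11: 000 → 1  (bit 0 = 1)
bits b7..b0 = 00000001 = 1

1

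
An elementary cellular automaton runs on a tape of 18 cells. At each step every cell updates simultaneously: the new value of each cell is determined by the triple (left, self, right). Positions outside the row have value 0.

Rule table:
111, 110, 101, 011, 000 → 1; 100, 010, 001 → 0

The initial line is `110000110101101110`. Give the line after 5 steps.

111111111111111110

110110111011111110
111111111111111110
111111111111111110  (fixed point — unchanged through step 5)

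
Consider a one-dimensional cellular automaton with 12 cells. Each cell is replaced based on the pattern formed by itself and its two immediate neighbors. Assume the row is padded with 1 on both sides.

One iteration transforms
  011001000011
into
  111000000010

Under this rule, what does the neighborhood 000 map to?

At position 7 the neighborhood is 000; the next row has 0 there.

0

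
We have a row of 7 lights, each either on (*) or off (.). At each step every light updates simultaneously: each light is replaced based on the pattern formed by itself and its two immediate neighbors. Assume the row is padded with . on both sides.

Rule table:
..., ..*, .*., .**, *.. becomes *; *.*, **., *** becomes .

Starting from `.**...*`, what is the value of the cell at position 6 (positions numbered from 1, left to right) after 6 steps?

.

**.****
*..*...
*******
*......
*******  (repeats step 3; period 2)
step 6: *......
position 6 holds .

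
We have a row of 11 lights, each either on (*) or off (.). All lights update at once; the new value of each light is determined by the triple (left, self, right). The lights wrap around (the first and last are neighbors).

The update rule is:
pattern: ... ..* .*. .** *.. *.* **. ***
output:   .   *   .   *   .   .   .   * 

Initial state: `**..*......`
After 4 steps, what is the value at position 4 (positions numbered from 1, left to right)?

.

*..*......*
..*......**
.*......**.
*......**..
position 4 holds .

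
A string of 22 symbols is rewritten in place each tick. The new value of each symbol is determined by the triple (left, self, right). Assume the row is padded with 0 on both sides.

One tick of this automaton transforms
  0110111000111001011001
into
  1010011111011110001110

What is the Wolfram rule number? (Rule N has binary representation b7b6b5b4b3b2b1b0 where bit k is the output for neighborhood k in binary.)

211

position 5: 111 → 1  (bit 7 = 1)
position 2: 110 → 1  (bit 6 = 1)
position 3: 101 → 0  (bit 5 = 0)
position 7: 100 → 1  (bit 4 = 1)
position 1: 011 → 0  (bit 3 = 0)
position 15: 010 → 0  (bit 2 = 0)
position 0: 001 → 1  (bit 1 = 1)
position 8: 000 → 1  (bit 0 = 1)
bits b7..b0 = 11010011 = 211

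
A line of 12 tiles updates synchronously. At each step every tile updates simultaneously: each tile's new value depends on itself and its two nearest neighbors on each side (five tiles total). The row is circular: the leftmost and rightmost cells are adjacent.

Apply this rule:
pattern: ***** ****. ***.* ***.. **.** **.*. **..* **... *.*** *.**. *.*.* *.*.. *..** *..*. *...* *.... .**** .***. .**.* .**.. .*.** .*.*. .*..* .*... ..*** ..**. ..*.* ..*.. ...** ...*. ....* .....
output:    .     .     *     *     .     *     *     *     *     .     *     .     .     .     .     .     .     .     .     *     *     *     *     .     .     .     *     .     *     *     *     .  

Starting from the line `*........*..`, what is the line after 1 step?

.......**.*.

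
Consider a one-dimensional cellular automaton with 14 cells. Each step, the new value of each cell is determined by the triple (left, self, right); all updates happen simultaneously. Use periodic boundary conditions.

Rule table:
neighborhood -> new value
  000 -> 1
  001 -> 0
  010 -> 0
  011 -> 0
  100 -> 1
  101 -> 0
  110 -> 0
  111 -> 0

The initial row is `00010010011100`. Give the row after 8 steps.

step 1: 11001001000011
step 2: 00100100111000
step 3: 10010010000111
step 4: 01001001110000
step 5: 00100100001111
step 6: 10010011100000
step 7: 01001000011110
step 8: 00100111000001

00100111000001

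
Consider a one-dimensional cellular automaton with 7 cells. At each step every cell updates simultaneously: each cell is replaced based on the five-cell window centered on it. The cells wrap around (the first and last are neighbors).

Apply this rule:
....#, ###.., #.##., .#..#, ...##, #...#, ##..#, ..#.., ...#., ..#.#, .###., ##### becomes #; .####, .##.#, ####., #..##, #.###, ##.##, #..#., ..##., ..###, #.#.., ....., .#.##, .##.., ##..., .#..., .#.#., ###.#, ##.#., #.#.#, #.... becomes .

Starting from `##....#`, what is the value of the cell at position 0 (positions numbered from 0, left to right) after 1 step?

#

step 1: ##..##.
position 0 holds #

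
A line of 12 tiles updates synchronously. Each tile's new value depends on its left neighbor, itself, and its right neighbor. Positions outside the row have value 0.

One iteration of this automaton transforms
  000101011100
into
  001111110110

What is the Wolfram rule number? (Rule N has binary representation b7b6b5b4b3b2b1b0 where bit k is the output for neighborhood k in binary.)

position 8: 111 → 0  (bit 7 = 0)
position 9: 110 → 1  (bit 6 = 1)
position 4: 101 → 1  (bit 5 = 1)
position 10: 100 → 1  (bit 4 = 1)
position 7: 011 → 1  (bit 3 = 1)
position 3: 010 → 1  (bit 2 = 1)
position 2: 001 → 1  (bit 1 = 1)
position 0: 000 → 0  (bit 0 = 0)
bits b7..b0 = 01111110 = 126

126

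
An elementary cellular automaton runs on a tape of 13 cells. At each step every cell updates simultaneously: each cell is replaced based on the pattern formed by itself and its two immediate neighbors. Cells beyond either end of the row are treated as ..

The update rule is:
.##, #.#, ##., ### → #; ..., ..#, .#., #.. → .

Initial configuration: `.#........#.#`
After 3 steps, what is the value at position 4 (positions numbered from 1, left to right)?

.

...........#.
.............
.............
position 4 holds .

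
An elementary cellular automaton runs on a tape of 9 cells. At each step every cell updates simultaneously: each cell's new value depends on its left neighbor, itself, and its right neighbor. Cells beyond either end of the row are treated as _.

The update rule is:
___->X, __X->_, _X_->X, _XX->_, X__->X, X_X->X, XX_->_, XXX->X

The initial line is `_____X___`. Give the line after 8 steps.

__X_XXXXX

step 1: XXXX_XXXX
step 2: _XX_X_XX_
step 3: ___XXX__X
step 4: XX__X_X_X
step 5: __X_XXXXX
step 6: X_XX_XXX_
step 7: XX__X_X_X  (repeats step 4; period 3)
step 8: __X_XXXXX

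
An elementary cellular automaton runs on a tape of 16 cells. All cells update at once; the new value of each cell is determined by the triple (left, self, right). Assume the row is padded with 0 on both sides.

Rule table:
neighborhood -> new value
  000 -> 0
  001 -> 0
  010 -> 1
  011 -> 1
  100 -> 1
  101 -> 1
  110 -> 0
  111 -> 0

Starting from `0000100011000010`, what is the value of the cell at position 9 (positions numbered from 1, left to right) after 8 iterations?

0000110010100011
0000101011110010
0000111110001011
0000100001001110
0000110001101001
0000101001011101
0000111101110011
0000100011001010
position 9 holds 1

1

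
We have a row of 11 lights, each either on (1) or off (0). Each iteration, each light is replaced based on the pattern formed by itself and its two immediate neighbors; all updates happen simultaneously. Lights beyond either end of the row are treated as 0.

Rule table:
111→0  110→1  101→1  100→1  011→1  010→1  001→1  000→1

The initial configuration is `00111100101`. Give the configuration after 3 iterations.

11100111111
10111100001
11100111111

11100111111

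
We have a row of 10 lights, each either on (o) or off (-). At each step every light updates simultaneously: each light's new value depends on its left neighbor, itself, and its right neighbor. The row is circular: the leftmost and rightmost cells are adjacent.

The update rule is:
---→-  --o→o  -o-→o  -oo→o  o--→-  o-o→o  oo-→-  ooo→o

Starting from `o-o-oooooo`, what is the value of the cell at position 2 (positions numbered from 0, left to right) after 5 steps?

step 1: -ooooooooo
step 2: ooooooooo-
step 3: oooooooo-o
step 4: ooooooo-oo
step 5: oooooo-ooo
position 2 holds o

o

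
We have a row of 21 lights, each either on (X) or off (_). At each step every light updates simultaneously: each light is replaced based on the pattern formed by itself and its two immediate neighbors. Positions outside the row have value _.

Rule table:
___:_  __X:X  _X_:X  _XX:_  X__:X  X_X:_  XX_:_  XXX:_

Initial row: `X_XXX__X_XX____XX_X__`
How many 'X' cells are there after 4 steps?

X____XXX___X__X___XX_
XX__X___X_XXXXXX_X__X
__XXXX_XX________XXXX
_X_______X______X____
count of X: 3

3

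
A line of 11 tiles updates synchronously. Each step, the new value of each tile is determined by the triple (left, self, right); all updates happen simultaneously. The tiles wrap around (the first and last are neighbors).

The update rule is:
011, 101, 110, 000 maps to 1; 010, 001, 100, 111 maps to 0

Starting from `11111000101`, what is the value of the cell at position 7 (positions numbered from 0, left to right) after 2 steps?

0

00001010011
01100100011
position 7 holds 0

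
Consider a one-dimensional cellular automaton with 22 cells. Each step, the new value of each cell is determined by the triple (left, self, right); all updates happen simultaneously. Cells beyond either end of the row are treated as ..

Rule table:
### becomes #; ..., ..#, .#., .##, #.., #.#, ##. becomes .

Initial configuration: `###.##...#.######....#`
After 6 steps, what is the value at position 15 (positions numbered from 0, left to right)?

.

step 1: .#..........####......
step 2: .............##.......
step 3: ......................
step 4: ......................  (fixed point — unchanged through step 6)
position 15 holds .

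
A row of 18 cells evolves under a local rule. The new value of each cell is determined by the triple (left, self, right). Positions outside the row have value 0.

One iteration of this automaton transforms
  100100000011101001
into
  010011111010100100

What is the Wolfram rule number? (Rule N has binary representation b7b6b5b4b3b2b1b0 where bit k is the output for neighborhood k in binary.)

89

position 11: 111 → 0  (bit 7 = 0)
position 12: 110 → 1  (bit 6 = 1)
position 13: 101 → 0  (bit 5 = 0)
position 1: 100 → 1  (bit 4 = 1)
position 10: 011 → 1  (bit 3 = 1)
position 0: 010 → 0  (bit 2 = 0)
position 2: 001 → 0  (bit 1 = 0)
position 5: 000 → 1  (bit 0 = 1)
bits b7..b0 = 01011001 = 89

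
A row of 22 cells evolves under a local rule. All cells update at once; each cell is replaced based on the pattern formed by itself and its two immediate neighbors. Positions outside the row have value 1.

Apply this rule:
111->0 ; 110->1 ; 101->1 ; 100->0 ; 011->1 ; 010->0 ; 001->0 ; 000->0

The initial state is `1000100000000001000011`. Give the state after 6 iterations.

iteration 1: 1000000000000000000010
iteration 2: 1000000000000000000001
iteration 3: 1000000000000000000001  (fixed point — unchanged through iteration 6)

1000000000000000000001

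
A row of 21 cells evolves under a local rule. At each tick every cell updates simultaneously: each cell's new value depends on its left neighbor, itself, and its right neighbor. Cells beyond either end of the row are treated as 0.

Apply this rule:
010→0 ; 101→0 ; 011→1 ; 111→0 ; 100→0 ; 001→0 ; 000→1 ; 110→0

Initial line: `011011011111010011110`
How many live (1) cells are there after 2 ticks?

9

010010010000000010000
000000000111111000111
count of 1: 9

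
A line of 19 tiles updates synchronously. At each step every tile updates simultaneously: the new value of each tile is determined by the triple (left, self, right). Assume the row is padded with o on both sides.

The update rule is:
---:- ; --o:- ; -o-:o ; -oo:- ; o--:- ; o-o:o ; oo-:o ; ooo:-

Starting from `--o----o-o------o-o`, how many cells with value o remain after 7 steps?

2

--o----ooo------oo-
--o------o-------oo
--o------o---------
--o------o---------  (fixed point — unchanged through step 7)
count of o: 2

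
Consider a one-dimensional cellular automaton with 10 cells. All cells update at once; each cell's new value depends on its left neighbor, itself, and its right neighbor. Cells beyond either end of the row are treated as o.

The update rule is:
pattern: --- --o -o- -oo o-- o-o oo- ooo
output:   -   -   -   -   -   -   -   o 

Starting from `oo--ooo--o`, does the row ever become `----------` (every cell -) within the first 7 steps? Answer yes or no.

o----o----
----------
all cells are - at step 2

yes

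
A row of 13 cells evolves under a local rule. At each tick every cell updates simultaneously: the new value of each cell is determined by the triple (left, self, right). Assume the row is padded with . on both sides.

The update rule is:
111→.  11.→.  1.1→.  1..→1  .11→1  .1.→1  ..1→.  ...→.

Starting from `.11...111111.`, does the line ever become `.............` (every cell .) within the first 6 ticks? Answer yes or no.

tick 1: .1.1..1.....1
tick 2: .1.11.11....1
tick 3: .1.1..1.1...1
tick 4: .1.11.1.11..1
tick 5: .1.1..1.1.1.1
tick 6: .1.11.1.1.1.1
tick 6 is .1.11.1.1.1.1, still not uniform .

no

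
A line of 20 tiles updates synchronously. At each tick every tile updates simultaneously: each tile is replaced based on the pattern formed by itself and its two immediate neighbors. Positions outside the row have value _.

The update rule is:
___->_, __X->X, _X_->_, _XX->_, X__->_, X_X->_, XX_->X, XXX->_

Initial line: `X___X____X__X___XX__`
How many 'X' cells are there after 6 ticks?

3

tick 1: ___X____X__X___X_X__
tick 2: __X____X__X___X_____
tick 3: _X____X__X___X______
tick 4: X____X__X___X_______
tick 5: ____X__X___X________
tick 6: ___X__X___X_________
count of X: 3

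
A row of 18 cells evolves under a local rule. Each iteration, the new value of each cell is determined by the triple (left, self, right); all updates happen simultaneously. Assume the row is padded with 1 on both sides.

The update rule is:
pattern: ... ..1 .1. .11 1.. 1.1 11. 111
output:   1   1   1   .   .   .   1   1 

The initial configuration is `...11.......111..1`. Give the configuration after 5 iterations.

.11.1.1.1.11.11.1.

iteration 1: .11.1.111111.11.1.
iteration 2: ..1.1..11111..1.1.
iteration 3: .11.1.1.1111.11.1.
iteration 4: ..1.1.1..111..1.1.
iteration 5: .11.1.1.1.11.11.1.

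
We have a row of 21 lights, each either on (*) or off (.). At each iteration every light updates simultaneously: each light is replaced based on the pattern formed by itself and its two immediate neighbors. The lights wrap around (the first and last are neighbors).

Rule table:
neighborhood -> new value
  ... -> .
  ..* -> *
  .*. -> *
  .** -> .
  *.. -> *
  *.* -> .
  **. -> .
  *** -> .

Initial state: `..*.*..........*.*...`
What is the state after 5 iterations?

.**.**.******.**.**..

.**.**........**.**..
*.....*......*.....*.
**...***....***...**.
..*.*...*..*...*.*...
.**.**.******.**.**..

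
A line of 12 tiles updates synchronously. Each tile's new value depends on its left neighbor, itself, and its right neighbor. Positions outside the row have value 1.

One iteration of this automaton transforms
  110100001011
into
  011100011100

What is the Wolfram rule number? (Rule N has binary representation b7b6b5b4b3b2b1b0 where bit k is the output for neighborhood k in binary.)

position 0: 111 → 0  (bit 7 = 0)
position 1: 110 → 1  (bit 6 = 1)
position 2: 101 → 1  (bit 5 = 1)
position 4: 100 → 0  (bit 4 = 0)
position 10: 011 → 0  (bit 3 = 0)
position 3: 010 → 1  (bit 2 = 1)
position 7: 001 → 1  (bit 1 = 1)
position 5: 000 → 0  (bit 0 = 0)
bits b7..b0 = 01100110 = 102

102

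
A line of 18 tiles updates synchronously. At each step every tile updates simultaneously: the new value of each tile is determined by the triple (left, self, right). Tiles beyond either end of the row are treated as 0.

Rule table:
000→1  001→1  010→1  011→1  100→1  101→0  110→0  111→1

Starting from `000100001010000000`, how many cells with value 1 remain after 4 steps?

step 1: 111111111011111111
step 2: 111111110011111110
step 3: 111111101111111101
step 4: 111111001111111001
count of 1: 14

14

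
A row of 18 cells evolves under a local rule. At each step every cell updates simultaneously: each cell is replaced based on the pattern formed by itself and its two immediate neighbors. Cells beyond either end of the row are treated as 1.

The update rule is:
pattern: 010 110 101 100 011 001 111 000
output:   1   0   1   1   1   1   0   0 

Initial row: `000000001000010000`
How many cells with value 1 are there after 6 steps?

100000011100111001
010000110011100111
111001101110011100
000111011001110011
101100110111001110
011011101100111001
count of 1: 11

11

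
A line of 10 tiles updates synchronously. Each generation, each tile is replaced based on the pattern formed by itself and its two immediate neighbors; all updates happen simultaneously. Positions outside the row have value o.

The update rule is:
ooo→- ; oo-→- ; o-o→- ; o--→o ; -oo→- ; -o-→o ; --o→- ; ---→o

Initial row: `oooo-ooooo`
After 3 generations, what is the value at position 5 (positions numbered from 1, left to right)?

generation 1: ----------
generation 2: ooooooooo-
generation 3: ----------
position 5 holds -

-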